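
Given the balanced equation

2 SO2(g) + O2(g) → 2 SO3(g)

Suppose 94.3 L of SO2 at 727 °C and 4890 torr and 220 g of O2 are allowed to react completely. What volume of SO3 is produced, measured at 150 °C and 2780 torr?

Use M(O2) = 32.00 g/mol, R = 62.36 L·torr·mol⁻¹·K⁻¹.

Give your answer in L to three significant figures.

n(SO2) = PV/RT = (4890 × 94.3) / (62.36 × 1000.15) = 7.393 mol
n(O2) = 220 / 32.00 = 6.875 mol
For 7.393 mol SO2, stoichiometry requires (1/2) × 7.393 = 3.696 mol O2; 6.875 mol is available, so SO2 is limiting.
n(SO3) = (2/2) × 7.393 = 7.393 mol
V(SO3) = nRT/P = 7.393 × 62.36 × 423.15 / 2780 = 70.17 L

70.2 L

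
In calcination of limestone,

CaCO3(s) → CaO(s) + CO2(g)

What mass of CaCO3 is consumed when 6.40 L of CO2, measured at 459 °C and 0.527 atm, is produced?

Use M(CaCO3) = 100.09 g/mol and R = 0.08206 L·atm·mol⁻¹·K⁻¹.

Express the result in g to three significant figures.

5.62 g

n(CO2) = PV/RT = (0.527 × 6.40) / (0.08206 × 732.15) = 0.05614 mol
n(CaCO3) = (1/1) × 0.05614 = 0.05614 mol
m(CaCO3) = 0.05614 × 100.09 = 5.619 g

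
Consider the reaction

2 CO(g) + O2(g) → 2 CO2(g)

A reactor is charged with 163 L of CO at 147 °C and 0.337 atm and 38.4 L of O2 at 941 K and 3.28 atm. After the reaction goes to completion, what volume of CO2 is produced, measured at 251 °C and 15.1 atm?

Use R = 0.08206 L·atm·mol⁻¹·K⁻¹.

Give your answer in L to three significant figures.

4.54 L

n(CO) = PV/RT = (0.337 × 163) / (0.08206 × 420.15) = 1.593 mol
n(O2) = PV/RT = (3.28 × 38.4) / (0.08206 × 941) = 1.631 mol
For 1.593 mol CO, stoichiometry requires (1/2) × 1.593 = 0.7965 mol O2; 1.631 mol is available, so CO is limiting.
n(CO2) = (2/2) × 1.593 = 1.593 mol
V(CO2) = nRT/P = 1.593 × 0.08206 × 524.15 / 15.1 = 4.538 L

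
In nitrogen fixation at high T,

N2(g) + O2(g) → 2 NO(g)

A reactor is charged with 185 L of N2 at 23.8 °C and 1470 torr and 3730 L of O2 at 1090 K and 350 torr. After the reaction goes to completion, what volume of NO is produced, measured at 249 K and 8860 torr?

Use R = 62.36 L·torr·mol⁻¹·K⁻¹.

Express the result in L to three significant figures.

51.5 L

n(N2) = PV/RT = (1470 × 185) / (62.36 × 296.95) = 14.69 mol
n(O2) = PV/RT = (350 × 3730) / (62.36 × 1090) = 19.21 mol
For 14.69 mol N2, stoichiometry requires (1/1) × 14.69 = 14.69 mol O2; 19.21 mol is available, so N2 is limiting.
n(NO) = (2/1) × 14.69 = 29.38 mol
V(NO) = nRT/P = 29.38 × 62.36 × 249 / 8860 = 51.49 L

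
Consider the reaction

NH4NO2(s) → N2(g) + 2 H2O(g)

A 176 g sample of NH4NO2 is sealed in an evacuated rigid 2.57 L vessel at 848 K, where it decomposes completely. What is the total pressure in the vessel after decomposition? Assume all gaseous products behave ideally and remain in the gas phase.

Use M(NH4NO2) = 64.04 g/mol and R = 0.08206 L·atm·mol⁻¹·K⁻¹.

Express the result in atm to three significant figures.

n(NH4NO2) = 176 / 64.04 = 2.748 mol
n(gas produced) = (3/1) × 2.748 = 8.244 mol
P = nRT/V = 8.244 × 0.08206 × 848 / 2.57 = 223.2 atm

223 atm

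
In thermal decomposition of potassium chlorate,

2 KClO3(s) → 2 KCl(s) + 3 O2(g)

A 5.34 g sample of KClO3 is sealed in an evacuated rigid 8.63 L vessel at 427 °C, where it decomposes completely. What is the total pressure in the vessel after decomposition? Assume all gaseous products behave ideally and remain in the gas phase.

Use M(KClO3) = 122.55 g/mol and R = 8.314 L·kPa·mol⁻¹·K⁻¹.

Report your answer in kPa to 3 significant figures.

n(KClO3) = 5.34 / 122.55 = 0.04357 mol
n(gas produced) = (3/2) × 0.04357 = 0.06535 mol
P = nRT/V = 0.06535 × 8.314 × 700.15 / 8.63 = 44.08 kPa

44.1 kPa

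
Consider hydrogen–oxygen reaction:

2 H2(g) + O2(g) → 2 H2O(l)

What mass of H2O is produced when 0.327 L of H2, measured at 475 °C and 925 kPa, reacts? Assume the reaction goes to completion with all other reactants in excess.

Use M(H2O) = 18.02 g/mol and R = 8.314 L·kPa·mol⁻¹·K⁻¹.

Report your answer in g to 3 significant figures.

n(H2) = PV/RT = (925 × 0.327) / (8.314 × 748.15) = 0.04863 mol
n(H2O) = (2/2) × 0.04863 = 0.04863 mol
m(H2O) = 0.04863 × 18.02 = 0.8763 g

0.876 g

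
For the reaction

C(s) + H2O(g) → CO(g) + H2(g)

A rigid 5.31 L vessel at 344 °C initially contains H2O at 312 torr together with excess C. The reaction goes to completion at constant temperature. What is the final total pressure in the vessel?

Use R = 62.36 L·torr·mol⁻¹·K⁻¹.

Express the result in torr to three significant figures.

624 torr

Rigid vessel, constant T ⇒ P scales with total gas moles (1 → 2).
P_final = (2/1) × 312 = 624.0 torr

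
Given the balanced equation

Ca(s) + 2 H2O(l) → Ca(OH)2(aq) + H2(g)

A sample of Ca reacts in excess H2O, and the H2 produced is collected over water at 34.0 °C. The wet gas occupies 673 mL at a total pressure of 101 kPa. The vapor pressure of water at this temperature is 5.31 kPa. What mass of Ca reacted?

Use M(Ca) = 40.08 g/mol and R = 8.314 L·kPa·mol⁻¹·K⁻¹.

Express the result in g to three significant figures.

P(H2) = 101 − 5.31 = 95.69 kPa
n(H2) = PV/RT = (95.69 × 0.6730) / (8.314 × 307.15) = 0.02522 mol
n(Ca) = (1/1) × 0.02522 = 0.02522 mol
m(Ca) = 0.02522 × 40.08 = 1.011 g

1.01 g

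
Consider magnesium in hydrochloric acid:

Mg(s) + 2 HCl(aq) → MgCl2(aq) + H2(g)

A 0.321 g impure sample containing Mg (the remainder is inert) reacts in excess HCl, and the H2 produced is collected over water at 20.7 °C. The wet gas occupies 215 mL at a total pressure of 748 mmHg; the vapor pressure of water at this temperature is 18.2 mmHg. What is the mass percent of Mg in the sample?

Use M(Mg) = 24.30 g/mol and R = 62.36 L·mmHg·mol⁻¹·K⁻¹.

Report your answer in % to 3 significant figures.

64.8 %

P(H2) = 748 − 18.2 = 729.8 mmHg
n(H2) = PV/RT = (729.8 × 0.2150) / (62.36 × 293.85) = 0.008563 mol
n(Mg) = (1/1) × 0.008563 = 0.008563 mol
m(Mg) = 0.008563 × 24.30 = 0.2081 g
%Mg = 0.2081 / 0.321 × 100 = 64.83%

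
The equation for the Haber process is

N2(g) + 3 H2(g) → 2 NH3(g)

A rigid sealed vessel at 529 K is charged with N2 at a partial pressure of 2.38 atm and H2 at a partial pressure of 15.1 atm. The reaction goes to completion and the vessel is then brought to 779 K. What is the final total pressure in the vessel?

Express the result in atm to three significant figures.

With V and T fixed, P_i ∝ n_i, so the mole ratios apply directly to partial pressures at 529 K.
P(H2) required for 2.38 atm of N2 = (3/1) × 2.38 = 7.140 atm; available 15.1 atm, so N2 is limiting.
P(H2) remaining = 15.1 − (3/1) × 2.38 = 7.960 atm
P(gaseous products) = (2)/1 × 2.38 = 4.760 atm
P_total at 529 K = 7.960 + 4.760 = 12.72 atm
Scaling to 779 K: P = 12.72 × 779/529 = 18.73 atm

18.7 atm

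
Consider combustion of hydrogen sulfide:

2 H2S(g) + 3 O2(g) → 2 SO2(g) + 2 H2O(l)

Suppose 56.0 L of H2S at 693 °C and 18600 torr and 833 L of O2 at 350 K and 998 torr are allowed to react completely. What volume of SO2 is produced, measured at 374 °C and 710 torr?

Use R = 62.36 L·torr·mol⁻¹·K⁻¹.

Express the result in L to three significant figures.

983 L

n(H2S) = PV/RT = (18600 × 56.0) / (62.36 × 966.15) = 17.29 mol
n(O2) = PV/RT = (998 × 833) / (62.36 × 350) = 38.09 mol
For 17.29 mol H2S, stoichiometry requires (3/2) × 17.29 = 25.93 mol O2; 38.09 mol is available, so H2S is limiting.
n(SO2) = (2/2) × 17.29 = 17.29 mol
V(SO2) = nRT/P = 17.29 × 62.36 × 647.15 / 710 = 982.8 L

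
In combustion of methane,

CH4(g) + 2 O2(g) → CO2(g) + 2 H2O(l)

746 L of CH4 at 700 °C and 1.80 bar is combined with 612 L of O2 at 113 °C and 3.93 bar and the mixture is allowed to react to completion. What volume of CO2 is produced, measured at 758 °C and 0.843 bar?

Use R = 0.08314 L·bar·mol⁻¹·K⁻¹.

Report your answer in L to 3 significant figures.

n(CH4) = PV/RT = (1.80 × 746) / (0.08314 × 973.15) = 16.60 mol
n(O2) = PV/RT = (3.93 × 612) / (0.08314 × 386.15) = 74.92 mol
For 16.60 mol CH4, stoichiometry requires (2/1) × 16.60 = 33.20 mol O2; 74.92 mol is available, so CH4 is limiting.
n(CO2) = (1/1) × 16.60 = 16.60 mol
V(CO2) = nRT/P = 16.60 × 0.08314 × 1031.15 / 0.843 = 1688 L

1690 L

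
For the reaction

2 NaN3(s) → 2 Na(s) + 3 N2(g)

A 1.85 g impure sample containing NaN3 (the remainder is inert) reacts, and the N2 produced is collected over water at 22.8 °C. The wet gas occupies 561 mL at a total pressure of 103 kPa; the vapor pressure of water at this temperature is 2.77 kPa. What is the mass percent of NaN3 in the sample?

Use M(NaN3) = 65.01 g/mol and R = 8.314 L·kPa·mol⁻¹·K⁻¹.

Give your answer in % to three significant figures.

53.5 %

P(N2) = 103 − 2.77 = 100.2 kPa
n(N2) = PV/RT = (100.2 × 0.5610) / (8.314 × 295.95) = 0.02285 mol
n(NaN3) = (2/3) × 0.02285 = 0.01523 mol
m(NaN3) = 0.01523 × 65.01 = 0.9901 g
%NaN3 = 0.9901 / 1.85 × 100 = 53.52%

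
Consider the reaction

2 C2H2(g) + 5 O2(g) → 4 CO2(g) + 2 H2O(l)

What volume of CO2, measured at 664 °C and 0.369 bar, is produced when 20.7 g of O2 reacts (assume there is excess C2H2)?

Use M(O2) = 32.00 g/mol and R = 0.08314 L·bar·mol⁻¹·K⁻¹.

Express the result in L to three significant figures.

n(O2) = 20.70 / 32.00 = 0.6469 mol
n(CO2) = (4/5) × 0.6469 = 0.5175 mol
V = nRT/P = 0.5175 × 0.08314 × 937.15 / 0.369 = 109.3 L

109 L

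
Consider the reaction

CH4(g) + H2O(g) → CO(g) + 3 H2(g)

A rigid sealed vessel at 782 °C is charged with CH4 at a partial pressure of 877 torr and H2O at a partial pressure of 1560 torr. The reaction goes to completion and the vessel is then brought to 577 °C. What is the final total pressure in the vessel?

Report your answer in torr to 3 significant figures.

Because the vessel is rigid and T is held at 782 °C, work the stoichiometry in partial pressures (P_i = n_iRT/V).
P(H2O) required for 877 torr of CH4 = (1/1) × 877 = 877.0 torr; available 1560 torr, so CH4 is limiting.
P(H2O) remaining = 1560 − (1/1) × 877 = 683.0 torr
P(gaseous products) = (1+3)/1 × 877 = 3508 torr
P_total at 782 °C = 683.0 + 3508 = 4191 torr
Scaling to 577 °C: P = 4191 × 850.15/1055.15 = 3377 torr

3380 torr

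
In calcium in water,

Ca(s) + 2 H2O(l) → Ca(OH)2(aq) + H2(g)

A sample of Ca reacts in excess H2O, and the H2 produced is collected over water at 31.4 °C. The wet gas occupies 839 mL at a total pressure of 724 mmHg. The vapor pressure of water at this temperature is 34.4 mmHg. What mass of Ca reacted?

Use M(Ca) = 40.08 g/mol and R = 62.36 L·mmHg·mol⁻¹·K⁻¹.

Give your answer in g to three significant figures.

1.22 g

P(H2) = 724 − 34.4 = 689.6 mmHg
n(H2) = PV/RT = (689.6 × 0.8390) / (62.36 × 304.55) = 0.03046 mol
n(Ca) = (1/1) × 0.03046 = 0.03046 mol
m(Ca) = 0.03046 × 40.08 = 1.221 g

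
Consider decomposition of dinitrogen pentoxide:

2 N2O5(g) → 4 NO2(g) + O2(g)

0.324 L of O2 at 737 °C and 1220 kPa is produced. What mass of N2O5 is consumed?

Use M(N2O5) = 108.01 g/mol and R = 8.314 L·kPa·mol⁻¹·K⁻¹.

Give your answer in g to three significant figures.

10.2 g

n(O2) = PV/RT = (1220 × 0.324) / (8.314 × 1010.15) = 0.04707 mol
n(N2O5) = (2/1) × 0.04707 = 0.09414 mol
m(N2O5) = 0.09414 × 108.01 = 10.17 g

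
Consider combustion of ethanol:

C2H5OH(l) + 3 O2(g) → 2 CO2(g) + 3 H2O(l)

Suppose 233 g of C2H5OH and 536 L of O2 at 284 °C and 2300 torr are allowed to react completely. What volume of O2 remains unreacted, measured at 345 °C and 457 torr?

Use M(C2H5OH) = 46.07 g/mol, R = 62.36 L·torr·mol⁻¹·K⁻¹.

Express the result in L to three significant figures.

1710 L

n(C2H5OH) = 233 / 46.07 = 5.058 mol
n(O2) = PV/RT = (2300 × 536) / (62.36 × 557.15) = 35.48 mol
For 5.058 mol C2H5OH, stoichiometry requires (3/1) × 5.058 = 15.17 mol O2; 35.48 mol is available, so C2H5OH is limiting.
n(O2) consumed = (3/1) × 5.058 = 15.17 mol; remaining = 35.48 − 15.17 = 20.31 mol
V(O2) = nRT/P = 20.31 × 62.36 × 618.15 / 457 = 1713 L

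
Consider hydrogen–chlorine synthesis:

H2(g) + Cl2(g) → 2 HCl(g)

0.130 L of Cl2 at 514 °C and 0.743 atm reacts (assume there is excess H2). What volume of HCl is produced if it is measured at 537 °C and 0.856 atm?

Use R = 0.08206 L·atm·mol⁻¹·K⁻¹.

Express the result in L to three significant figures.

0.232 L

n(Cl2) = PV/RT = (0.743 × 0.130) / (0.08206 × 787.15) = 0.001495 mol
n(HCl) = (2/1) × 0.001495 = 0.002990 mol
V = nRT/P = 0.002990 × 0.08206 × 810.15 / 0.856 = 0.2322 L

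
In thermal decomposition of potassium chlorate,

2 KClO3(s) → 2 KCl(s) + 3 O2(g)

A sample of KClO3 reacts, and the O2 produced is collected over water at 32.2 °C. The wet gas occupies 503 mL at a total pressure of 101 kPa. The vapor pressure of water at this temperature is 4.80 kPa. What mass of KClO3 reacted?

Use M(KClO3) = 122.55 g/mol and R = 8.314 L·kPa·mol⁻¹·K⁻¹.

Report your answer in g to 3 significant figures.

P(O2) = 101 − 4.80 = 96.20 kPa
n(O2) = PV/RT = (96.20 × 0.5030) / (8.314 × 305.35) = 0.01906 mol
n(KClO3) = (2/3) × 0.01906 = 0.01271 mol
m(KClO3) = 0.01271 × 122.55 = 1.558 g

1.56 g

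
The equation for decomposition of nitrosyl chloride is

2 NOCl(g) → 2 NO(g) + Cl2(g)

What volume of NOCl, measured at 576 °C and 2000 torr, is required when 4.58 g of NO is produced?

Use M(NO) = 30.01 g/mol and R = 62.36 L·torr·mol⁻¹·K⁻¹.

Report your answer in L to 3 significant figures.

n(NO) = 4.580 / 30.01 = 0.1526 mol
n(NOCl) = (2/2) × 0.1526 = 0.1526 mol
V = nRT/P = 0.1526 × 62.36 × 849.15 / 2000 = 4.040 L

4.04 L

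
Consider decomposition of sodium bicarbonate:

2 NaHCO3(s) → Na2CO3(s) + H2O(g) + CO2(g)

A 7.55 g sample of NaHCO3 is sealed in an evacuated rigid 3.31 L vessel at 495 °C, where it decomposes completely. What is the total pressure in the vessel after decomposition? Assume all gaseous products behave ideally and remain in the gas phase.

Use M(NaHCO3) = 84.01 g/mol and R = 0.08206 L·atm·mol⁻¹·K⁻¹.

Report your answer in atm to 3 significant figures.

1.71 atm

n(NaHCO3) = 7.55 / 84.01 = 0.08987 mol
n(gas produced) = (2/2) × 0.08987 = 0.08987 mol
P = nRT/V = 0.08987 × 0.08206 × 768.15 / 3.31 = 1.711 atm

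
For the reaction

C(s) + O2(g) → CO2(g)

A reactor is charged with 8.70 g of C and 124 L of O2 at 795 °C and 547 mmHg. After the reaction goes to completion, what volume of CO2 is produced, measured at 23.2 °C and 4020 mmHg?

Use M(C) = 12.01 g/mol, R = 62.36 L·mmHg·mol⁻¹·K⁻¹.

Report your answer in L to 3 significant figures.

3.33 L

n(C) = 8.70 / 12.01 = 0.7244 mol
n(O2) = PV/RT = (547 × 124) / (62.36 × 1068.15) = 1.018 mol
For 0.7244 mol C, stoichiometry requires (1/1) × 0.7244 = 0.7244 mol O2; 1.018 mol is available, so C is limiting.
n(CO2) = (1/1) × 0.7244 = 0.7244 mol
V(CO2) = nRT/P = 0.7244 × 62.36 × 296.35 / 4020 = 3.330 L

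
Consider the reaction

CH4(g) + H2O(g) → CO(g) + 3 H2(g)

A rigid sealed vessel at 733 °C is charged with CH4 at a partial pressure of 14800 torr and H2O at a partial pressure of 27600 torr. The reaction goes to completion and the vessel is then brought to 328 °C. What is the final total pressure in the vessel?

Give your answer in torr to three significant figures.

43000 torr

Because the vessel is rigid and T is held at 733 °C, work the stoichiometry in partial pressures (P_i = n_iRT/V).
P(H2O) required for 14800 torr of CH4 = (1/1) × 14800 = 14800 torr; available 27600 torr, so CH4 is limiting.
P(H2O) remaining = 27600 − (1/1) × 14800 = 12800 torr
P(gaseous products) = (1+3)/1 × 14800 = 59200 torr
P_total at 733 °C = 12800 + 59200 = 72000 torr
Scaling to 328 °C: P = 72000 × 601.15/1006.15 = 43020 torr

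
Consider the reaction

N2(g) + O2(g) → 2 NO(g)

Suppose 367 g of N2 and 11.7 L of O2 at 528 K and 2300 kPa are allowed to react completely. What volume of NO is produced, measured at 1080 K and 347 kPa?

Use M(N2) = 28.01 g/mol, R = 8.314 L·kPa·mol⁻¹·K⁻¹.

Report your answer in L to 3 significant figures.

317 L

n(N2) = 367 / 28.01 = 13.10 mol
n(O2) = PV/RT = (2300 × 11.7) / (8.314 × 528) = 6.130 mol
For 13.10 mol N2, stoichiometry requires (1/1) × 13.10 = 13.10 mol O2; 6.130 mol is available, so O2 is limiting.
n(NO) = (2/1) × 6.130 = 12.26 mol
V(NO) = nRT/P = 12.26 × 8.314 × 1080 / 347 = 317.2 L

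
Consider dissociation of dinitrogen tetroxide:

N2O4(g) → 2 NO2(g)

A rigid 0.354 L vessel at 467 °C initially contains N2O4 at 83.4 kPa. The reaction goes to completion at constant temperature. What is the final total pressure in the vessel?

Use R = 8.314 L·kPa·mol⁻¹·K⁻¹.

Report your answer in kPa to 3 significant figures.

167 kPa

Rigid vessel, constant T ⇒ P scales with total gas moles (1 → 2).
P_final = (2/1) × 83.4 = 166.8 kPa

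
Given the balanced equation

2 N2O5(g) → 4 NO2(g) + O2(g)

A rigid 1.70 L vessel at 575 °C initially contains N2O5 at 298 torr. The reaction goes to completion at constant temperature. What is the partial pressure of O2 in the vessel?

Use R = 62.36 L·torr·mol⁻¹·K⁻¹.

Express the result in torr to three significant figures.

n(N2O5)₀ = PV/RT = (298 × 1.70) / (62.36 × 848.15) = 0.009578 mol
n(O2) = (1/2) × 0.009578 = 0.004789 mol
P(O2) = nRT/V = 0.004789 × 62.36 × 848.15 / 1.70 = 149.0 torr

149 torr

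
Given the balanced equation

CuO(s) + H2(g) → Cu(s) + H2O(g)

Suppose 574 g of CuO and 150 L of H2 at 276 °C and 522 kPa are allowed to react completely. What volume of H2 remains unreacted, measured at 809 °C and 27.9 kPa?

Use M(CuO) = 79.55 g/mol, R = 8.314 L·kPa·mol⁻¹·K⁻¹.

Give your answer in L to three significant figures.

3200 L

n(CuO) = 574 / 79.55 = 7.216 mol
n(H2) = PV/RT = (522 × 150) / (8.314 × 549.15) = 17.15 mol
For 7.216 mol CuO, stoichiometry requires (1/1) × 7.216 = 7.216 mol H2; 17.15 mol is available, so CuO is limiting.
n(H2) consumed = (1/1) × 7.216 = 7.216 mol; remaining = 17.15 − 7.216 = 9.934 mol
V(H2) = nRT/P = 9.934 × 8.314 × 1082.15 / 27.9 = 3203 L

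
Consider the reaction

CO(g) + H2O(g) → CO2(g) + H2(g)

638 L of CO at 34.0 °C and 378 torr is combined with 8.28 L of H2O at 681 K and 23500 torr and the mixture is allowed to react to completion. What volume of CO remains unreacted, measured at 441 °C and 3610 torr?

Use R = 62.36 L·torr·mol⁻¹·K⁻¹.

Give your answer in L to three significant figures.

98.8 L

n(CO) = PV/RT = (378 × 638) / (62.36 × 307.15) = 12.59 mol
n(H2O) = PV/RT = (23500 × 8.28) / (62.36 × 681) = 4.582 mol
For 12.59 mol CO, stoichiometry requires (1/1) × 12.59 = 12.59 mol H2O; 4.582 mol is available, so H2O is limiting.
n(CO) consumed = (1/1) × 4.582 = 4.582 mol; remaining = 12.59 − 4.582 = 8.008 mol
V(CO) = nRT/P = 8.008 × 62.36 × 714.15 / 3610 = 98.79 L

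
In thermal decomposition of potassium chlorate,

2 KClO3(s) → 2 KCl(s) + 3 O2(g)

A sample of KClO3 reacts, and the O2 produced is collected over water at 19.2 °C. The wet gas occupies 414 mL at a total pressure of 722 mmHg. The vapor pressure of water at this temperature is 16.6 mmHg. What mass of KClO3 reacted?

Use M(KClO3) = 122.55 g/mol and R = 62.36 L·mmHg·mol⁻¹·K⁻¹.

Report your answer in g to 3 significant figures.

P(O2) = 722 − 16.6 = 705.4 mmHg
n(O2) = PV/RT = (705.4 × 0.4140) / (62.36 × 292.35) = 0.01602 mol
n(KClO3) = (2/3) × 0.01602 = 0.01068 mol
m(KClO3) = 0.01068 × 122.55 = 1.309 g

1.31 g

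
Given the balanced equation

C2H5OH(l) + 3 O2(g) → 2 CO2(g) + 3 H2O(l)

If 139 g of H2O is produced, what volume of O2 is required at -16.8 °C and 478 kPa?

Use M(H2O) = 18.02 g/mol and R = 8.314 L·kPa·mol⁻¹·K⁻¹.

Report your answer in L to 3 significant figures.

n(H2O) = 139.0 / 18.02 = 7.714 mol
n(O2) = (3/3) × 7.714 = 7.714 mol
V = nRT/P = 7.714 × 8.314 × 256.35 / 478 = 34.39 L

34.4 L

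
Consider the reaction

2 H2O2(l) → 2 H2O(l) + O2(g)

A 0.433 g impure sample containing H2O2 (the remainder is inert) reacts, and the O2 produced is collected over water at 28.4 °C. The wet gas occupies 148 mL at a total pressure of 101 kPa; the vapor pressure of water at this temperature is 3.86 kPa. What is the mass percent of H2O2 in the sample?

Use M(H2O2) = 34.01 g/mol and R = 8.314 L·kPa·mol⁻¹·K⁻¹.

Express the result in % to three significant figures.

P(O2) = 101 − 3.86 = 97.14 kPa
n(O2) = PV/RT = (97.14 × 0.1480) / (8.314 × 301.55) = 0.005734 mol
n(H2O2) = (2/1) × 0.005734 = 0.01147 mol
m(H2O2) = 0.01147 × 34.01 = 0.3901 g
%H2O2 = 0.3901 / 0.433 × 100 = 90.09%

90.1 %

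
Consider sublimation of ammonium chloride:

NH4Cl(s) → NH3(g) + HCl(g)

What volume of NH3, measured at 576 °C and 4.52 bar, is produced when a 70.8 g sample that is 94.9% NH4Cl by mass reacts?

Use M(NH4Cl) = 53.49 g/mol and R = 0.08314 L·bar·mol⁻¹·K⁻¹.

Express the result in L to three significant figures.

mass of NH4Cl = 70.8 × 94.9/100 = 67.19 g
n(NH4Cl) = 67.19 / 53.49 = 1.256 mol
n(NH3) = (1/1) × 1.256 = 1.256 mol
V = nRT/P = 1.256 × 0.08314 × 849.15 / 4.52 = 19.62 L

19.6 L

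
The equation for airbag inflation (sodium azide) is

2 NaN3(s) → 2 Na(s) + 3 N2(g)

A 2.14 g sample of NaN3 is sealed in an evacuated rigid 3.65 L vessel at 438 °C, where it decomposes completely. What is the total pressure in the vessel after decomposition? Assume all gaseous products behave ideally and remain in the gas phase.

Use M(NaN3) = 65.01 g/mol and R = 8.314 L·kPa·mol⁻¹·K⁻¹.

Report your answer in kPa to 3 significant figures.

n(NaN3) = 2.14 / 65.01 = 0.03292 mol
n(gas produced) = (3/2) × 0.03292 = 0.04938 mol
P = nRT/V = 0.04938 × 8.314 × 711.15 / 3.65 = 79.99 kPa

80.0 kPa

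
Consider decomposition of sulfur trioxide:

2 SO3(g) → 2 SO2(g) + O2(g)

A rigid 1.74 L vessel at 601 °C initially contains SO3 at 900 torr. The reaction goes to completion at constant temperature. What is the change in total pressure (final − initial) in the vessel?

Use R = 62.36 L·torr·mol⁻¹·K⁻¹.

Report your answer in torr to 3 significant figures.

450 torr

Since T and V are fixed, P_final/P_initial = n_final/n_initial = 3/2.
P_final = (3/2) × 900 = 1350 torr; ΔP = 1350 − 900 = 450.0 torr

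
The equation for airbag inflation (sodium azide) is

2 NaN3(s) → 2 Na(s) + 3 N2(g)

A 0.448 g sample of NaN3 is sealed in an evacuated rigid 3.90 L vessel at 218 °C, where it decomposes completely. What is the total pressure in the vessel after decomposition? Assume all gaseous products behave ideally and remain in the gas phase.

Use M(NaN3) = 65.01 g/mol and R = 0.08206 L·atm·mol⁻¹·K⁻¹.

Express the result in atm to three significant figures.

0.107 atm

n(NaN3) = 0.448 / 65.01 = 0.006891 mol
n(gas produced) = (3/2) × 0.006891 = 0.01034 mol
P = nRT/V = 0.01034 × 0.08206 × 491.15 / 3.90 = 0.1069 atm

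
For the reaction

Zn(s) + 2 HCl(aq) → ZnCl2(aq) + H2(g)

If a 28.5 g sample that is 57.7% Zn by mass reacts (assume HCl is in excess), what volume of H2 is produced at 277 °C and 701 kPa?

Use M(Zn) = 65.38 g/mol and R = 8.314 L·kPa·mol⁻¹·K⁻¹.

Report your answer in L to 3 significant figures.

1.64 L

mass of Zn = 28.5 × 57.7/100 = 16.44 g
n(Zn) = 16.44 / 65.38 = 0.2515 mol
n(H2) = (1/1) × 0.2515 = 0.2515 mol
V = nRT/P = 0.2515 × 8.314 × 550.15 / 701 = 1.641 L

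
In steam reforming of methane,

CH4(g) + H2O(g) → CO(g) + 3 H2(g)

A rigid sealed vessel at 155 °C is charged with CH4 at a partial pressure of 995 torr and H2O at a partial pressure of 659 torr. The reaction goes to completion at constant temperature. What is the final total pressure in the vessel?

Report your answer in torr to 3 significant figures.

At constant V, partial pressures at 155 °C are proportional to moles, so apply stoichiometry directly to pressures.
P(H2O) required for 995 torr of CH4 = (1/1) × 995 = 995.0 torr; available 659 torr, so H2O is limiting.
P(CH4) remaining = 995 − (1/1) × 659 = 336.0 torr
P(gaseous products) = (1+3)/1 × 659 = 2636 torr
P_total at 155 °C = 336.0 + 2636 = 2972 torr

2970 torr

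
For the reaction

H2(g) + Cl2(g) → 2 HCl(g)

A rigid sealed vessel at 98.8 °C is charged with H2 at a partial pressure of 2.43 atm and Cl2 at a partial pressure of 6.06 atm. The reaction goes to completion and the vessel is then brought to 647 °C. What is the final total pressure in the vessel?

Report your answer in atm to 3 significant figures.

21.0 atm

With V and T fixed, P_i ∝ n_i, so the mole ratios apply directly to partial pressures at 98.8 °C.
P(Cl2) required for 2.43 atm of H2 = (1/1) × 2.43 = 2.430 atm; available 6.06 atm, so H2 is limiting.
P(Cl2) remaining = 6.06 − (1/1) × 2.43 = 3.630 atm
P(gaseous products) = (2)/1 × 2.43 = 4.860 atm
P_total at 98.8 °C = 3.630 + 4.860 = 8.490 atm
Scaling to 647 °C: P = 8.490 × 920.15/371.95 = 21.00 atm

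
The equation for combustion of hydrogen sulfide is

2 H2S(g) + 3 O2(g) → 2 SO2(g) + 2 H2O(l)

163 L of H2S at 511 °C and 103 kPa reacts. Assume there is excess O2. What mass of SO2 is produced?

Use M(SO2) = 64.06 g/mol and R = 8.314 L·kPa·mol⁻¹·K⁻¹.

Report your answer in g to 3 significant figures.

n(H2S) = PV/RT = (103 × 163) / (8.314 × 784.15) = 2.575 mol
n(SO2) = (2/2) × 2.575 = 2.575 mol
m(SO2) = 2.575 × 64.06 = 165.0 g

165 g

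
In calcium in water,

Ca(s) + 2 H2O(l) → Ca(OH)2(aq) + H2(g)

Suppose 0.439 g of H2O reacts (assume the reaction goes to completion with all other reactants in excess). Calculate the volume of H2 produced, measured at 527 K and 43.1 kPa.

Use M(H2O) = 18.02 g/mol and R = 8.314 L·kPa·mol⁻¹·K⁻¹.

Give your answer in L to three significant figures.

1.24 L

n(H2O) = 0.4390 / 18.02 = 0.02436 mol
n(H2) = (1/2) × 0.02436 = 0.01218 mol
V = nRT/P = 0.01218 × 8.314 × 527 / 43.1 = 1.238 L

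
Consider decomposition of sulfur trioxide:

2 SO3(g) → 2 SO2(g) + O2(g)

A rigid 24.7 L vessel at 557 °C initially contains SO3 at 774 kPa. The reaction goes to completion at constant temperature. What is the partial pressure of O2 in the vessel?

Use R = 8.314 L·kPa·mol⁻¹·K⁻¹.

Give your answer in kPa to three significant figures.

387 kPa

n(SO3)₀ = PV/RT = (774 × 24.7) / (8.314 × 830.15) = 2.770 mol
n(O2) = (1/2) × 2.770 = 1.385 mol
P(O2) = nRT/V = 1.385 × 8.314 × 830.15 / 24.7 = 387.0 kPa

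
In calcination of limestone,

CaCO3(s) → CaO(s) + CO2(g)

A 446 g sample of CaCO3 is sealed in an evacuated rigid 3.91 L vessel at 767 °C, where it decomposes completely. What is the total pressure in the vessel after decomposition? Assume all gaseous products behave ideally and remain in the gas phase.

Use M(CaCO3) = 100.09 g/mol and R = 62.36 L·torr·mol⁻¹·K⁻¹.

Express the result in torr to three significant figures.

n(CaCO3) = 446 / 100.09 = 4.456 mol
n(gas produced) = (1/1) × 4.456 = 4.456 mol
P = nRT/V = 4.456 × 62.36 × 1040.15 / 3.91 = 73920 torr

73900 torr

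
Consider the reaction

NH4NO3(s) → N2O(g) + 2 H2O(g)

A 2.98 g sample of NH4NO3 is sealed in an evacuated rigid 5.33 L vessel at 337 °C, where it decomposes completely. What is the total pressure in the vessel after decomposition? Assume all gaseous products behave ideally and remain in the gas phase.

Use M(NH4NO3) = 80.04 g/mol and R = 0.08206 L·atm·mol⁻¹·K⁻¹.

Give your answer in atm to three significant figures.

1.05 atm

n(NH4NO3) = 2.98 / 80.04 = 0.03723 mol
n(gas produced) = (3/1) × 0.03723 = 0.1117 mol
P = nRT/V = 0.1117 × 0.08206 × 610.15 / 5.33 = 1.049 atm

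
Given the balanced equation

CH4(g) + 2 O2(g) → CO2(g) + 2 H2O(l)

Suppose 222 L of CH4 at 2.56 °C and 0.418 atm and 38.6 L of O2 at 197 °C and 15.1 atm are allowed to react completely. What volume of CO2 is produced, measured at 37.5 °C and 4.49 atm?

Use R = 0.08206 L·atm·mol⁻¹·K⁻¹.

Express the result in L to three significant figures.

23.3 L

n(CH4) = PV/RT = (0.418 × 222) / (0.08206 × 275.71) = 4.102 mol
n(O2) = PV/RT = (15.1 × 38.6) / (0.08206 × 470.15) = 15.11 mol
For 4.102 mol CH4, stoichiometry requires (2/1) × 4.102 = 8.204 mol O2; 15.11 mol is available, so CH4 is limiting.
n(CO2) = (1/1) × 4.102 = 4.102 mol
V(CO2) = nRT/P = 4.102 × 0.08206 × 310.65 / 4.49 = 23.29 L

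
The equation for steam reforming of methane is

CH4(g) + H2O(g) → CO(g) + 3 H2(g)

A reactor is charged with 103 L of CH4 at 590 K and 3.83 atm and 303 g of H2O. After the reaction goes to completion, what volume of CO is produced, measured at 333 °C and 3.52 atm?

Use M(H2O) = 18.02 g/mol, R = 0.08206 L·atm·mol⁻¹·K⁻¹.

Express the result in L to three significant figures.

n(CH4) = PV/RT = (3.83 × 103) / (0.08206 × 590) = 8.148 mol
n(H2O) = 303 / 18.02 = 16.81 mol
For 8.148 mol CH4, stoichiometry requires (1/1) × 8.148 = 8.148 mol H2O; 16.81 mol is available, so CH4 is limiting.
n(CO) = (1/1) × 8.148 = 8.148 mol
V(CO) = nRT/P = 8.148 × 0.08206 × 606.15 / 3.52 = 115.1 L

115 L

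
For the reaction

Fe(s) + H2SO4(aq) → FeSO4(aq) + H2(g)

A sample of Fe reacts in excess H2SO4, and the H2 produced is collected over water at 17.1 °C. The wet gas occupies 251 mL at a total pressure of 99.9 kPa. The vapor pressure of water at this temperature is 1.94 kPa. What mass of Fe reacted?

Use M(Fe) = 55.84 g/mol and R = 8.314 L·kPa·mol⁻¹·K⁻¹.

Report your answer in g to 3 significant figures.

P(H2) = 99.9 − 1.94 = 97.96 kPa
n(H2) = PV/RT = (97.96 × 0.2510) / (8.314 × 290.25) = 0.01019 mol
n(Fe) = (1/1) × 0.01019 = 0.01019 mol
m(Fe) = 0.01019 × 55.84 = 0.5690 g

0.569 g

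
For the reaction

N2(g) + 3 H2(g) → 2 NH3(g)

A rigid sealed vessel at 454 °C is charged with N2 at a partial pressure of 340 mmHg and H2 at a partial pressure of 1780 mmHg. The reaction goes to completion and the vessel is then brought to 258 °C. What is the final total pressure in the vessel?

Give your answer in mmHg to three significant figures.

With V and T fixed, P_i ∝ n_i, so the mole ratios apply directly to partial pressures at 454 °C.
P(H2) required for 340 mmHg of N2 = (3/1) × 340 = 1020 mmHg; available 1780 mmHg, so N2 is limiting.
P(H2) remaining = 1780 − (3/1) × 340 = 760.0 mmHg
P(gaseous products) = (2)/1 × 340 = 680.0 mmHg
P_total at 454 °C = 760.0 + 680.0 = 1440 mmHg
Scaling to 258 °C: P = 1440 × 531.15/727.15 = 1052 mmHg

1050 mmHg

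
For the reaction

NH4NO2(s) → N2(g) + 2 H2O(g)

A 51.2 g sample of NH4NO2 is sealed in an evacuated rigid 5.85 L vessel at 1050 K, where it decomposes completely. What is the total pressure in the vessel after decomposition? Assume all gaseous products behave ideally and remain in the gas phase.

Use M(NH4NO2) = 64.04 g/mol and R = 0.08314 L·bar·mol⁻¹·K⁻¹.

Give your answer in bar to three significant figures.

35.8 bar

n(NH4NO2) = 51.2 / 64.04 = 0.7995 mol
n(gas produced) = (3/1) × 0.7995 = 2.398 mol
P = nRT/V = 2.398 × 0.08314 × 1050 / 5.85 = 35.78 bar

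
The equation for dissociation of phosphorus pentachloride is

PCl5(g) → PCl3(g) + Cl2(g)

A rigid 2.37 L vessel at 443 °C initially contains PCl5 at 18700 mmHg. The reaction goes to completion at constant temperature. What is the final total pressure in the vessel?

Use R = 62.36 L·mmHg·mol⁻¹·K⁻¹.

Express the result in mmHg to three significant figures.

At constant T and V, P ∝ n(gas): 1 mol gas → 2 mol gas.
P_final = (2/1) × 18700 = 37400 mmHg

37400 mmHg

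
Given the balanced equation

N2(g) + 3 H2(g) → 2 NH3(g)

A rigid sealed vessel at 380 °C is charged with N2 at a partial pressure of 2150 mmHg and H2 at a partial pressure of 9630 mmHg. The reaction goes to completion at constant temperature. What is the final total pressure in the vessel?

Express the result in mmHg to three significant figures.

At constant V, partial pressures at 380 °C are proportional to moles, so apply stoichiometry directly to pressures.
P(H2) required for 2150 mmHg of N2 = (3/1) × 2150 = 6450 mmHg; available 9630 mmHg, so N2 is limiting.
P(H2) remaining = 9630 − (3/1) × 2150 = 3180 mmHg
P(gaseous products) = (2)/1 × 2150 = 4300 mmHg
P_total at 380 °C = 3180 + 4300 = 7480 mmHg

7480 mmHg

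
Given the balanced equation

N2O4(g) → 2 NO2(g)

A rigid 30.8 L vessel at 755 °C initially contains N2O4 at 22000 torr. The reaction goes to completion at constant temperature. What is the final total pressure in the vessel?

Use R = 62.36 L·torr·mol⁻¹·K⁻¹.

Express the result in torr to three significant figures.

44000 torr

At constant T and V, P ∝ n(gas): 1 mol gas → 2 mol gas.
P_final = (2/1) × 22000 = 44000 torr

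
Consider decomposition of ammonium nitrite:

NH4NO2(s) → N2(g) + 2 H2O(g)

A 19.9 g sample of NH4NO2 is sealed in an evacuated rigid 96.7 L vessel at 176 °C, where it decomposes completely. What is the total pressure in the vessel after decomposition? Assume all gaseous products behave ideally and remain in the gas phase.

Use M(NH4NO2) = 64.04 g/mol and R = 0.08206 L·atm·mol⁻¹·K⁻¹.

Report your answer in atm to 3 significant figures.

0.355 atm

n(NH4NO2) = 19.9 / 64.04 = 0.3107 mol
n(gas produced) = (3/1) × 0.3107 = 0.9321 mol
P = nRT/V = 0.9321 × 0.08206 × 449.15 / 96.7 = 0.3553 atm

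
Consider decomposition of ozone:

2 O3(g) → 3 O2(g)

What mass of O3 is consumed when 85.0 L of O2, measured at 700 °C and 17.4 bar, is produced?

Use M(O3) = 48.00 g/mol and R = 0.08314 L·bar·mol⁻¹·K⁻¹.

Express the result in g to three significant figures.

585 g

n(O2) = PV/RT = (17.4 × 85.0) / (0.08314 × 973.15) = 18.28 mol
n(O3) = (2/3) × 18.28 = 12.19 mol
m(O3) = 12.19 × 48.00 = 585.1 g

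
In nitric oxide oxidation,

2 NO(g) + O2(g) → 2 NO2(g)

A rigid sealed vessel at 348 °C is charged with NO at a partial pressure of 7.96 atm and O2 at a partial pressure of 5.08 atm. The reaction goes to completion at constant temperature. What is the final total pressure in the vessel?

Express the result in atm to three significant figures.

9.06 atm

Because the vessel is rigid and T is held at 348 °C, work the stoichiometry in partial pressures (P_i = n_iRT/V).
P(O2) required for 7.96 atm of NO = (1/2) × 7.96 = 3.980 atm; available 5.08 atm, so NO is limiting.
P(O2) remaining = 5.08 − (1/2) × 7.96 = 1.100 atm
P(gaseous products) = (2)/2 × 7.96 = 7.960 atm
P_total at 348 °C = 1.100 + 7.960 = 9.060 atm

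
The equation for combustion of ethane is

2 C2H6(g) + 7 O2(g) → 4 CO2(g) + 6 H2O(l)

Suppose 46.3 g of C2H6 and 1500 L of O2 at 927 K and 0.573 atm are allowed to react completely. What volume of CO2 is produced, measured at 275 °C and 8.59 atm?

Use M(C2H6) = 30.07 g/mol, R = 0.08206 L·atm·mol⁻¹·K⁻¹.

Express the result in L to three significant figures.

16.1 L

n(C2H6) = 46.3 / 30.07 = 1.540 mol
n(O2) = PV/RT = (0.573 × 1500) / (0.08206 × 927) = 11.30 mol
For 1.540 mol C2H6, stoichiometry requires (7/2) × 1.540 = 5.390 mol O2; 11.30 mol is available, so C2H6 is limiting.
n(CO2) = (4/2) × 1.540 = 3.080 mol
V(CO2) = nRT/P = 3.080 × 0.08206 × 548.15 / 8.59 = 16.13 L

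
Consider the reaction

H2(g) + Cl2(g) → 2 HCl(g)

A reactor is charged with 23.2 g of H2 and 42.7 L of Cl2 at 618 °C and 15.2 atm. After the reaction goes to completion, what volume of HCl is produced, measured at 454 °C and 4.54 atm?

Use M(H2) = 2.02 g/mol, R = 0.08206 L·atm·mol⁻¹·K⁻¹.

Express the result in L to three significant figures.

n(H2) = 23.2 / 2.02 = 11.49 mol
n(Cl2) = PV/RT = (15.2 × 42.7) / (0.08206 × 891.15) = 8.875 mol
For 11.49 mol H2, stoichiometry requires (1/1) × 11.49 = 11.49 mol Cl2; 8.875 mol is available, so Cl2 is limiting.
n(HCl) = (2/1) × 8.875 = 17.75 mol
V(HCl) = nRT/P = 17.75 × 0.08206 × 727.15 / 4.54 = 233.3 L

233 L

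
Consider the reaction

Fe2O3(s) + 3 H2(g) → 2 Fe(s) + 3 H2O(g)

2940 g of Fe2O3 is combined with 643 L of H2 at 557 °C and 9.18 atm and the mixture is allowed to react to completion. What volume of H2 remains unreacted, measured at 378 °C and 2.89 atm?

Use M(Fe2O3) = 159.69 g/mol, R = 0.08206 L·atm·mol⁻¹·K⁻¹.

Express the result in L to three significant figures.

n(Fe2O3) = 2940 / 159.69 = 18.41 mol
n(H2) = PV/RT = (9.18 × 643) / (0.08206 × 830.15) = 86.65 mol
For 18.41 mol Fe2O3, stoichiometry requires (3/1) × 18.41 = 55.23 mol H2; 86.65 mol is available, so Fe2O3 is limiting.
n(H2) consumed = (3/1) × 18.41 = 55.23 mol; remaining = 86.65 − 55.23 = 31.42 mol
V(H2) = nRT/P = 31.42 × 0.08206 × 651.15 / 2.89 = 580.9 L

581 L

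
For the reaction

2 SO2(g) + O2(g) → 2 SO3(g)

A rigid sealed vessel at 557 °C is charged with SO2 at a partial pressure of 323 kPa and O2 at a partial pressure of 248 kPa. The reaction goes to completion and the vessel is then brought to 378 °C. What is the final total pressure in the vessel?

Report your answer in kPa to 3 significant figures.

321 kPa

With V and T fixed, P_i ∝ n_i, so the mole ratios apply directly to partial pressures at 557 °C.
P(O2) required for 323 kPa of SO2 = (1/2) × 323 = 161.5 kPa; available 248 kPa, so SO2 is limiting.
P(O2) remaining = 248 − (1/2) × 323 = 86.50 kPa
P(gaseous products) = (2)/2 × 323 = 323.0 kPa
P_total at 557 °C = 86.50 + 323.0 = 409.5 kPa
Scaling to 378 °C: P = 409.5 × 651.15/830.15 = 321.2 kPa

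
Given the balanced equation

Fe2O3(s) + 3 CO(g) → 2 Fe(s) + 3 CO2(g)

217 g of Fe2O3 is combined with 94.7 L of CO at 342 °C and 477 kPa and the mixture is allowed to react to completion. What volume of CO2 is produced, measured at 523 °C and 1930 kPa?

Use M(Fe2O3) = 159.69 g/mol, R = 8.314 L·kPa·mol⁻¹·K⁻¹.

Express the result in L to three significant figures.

n(Fe2O3) = 217 / 159.69 = 1.359 mol
n(CO) = PV/RT = (477 × 94.7) / (8.314 × 615.15) = 8.832 mol
For 1.359 mol Fe2O3, stoichiometry requires (3/1) × 1.359 = 4.077 mol CO; 8.832 mol is available, so Fe2O3 is limiting.
n(CO2) = (3/1) × 1.359 = 4.077 mol
V(CO2) = nRT/P = 4.077 × 8.314 × 796.15 / 1930 = 13.98 L

14.0 L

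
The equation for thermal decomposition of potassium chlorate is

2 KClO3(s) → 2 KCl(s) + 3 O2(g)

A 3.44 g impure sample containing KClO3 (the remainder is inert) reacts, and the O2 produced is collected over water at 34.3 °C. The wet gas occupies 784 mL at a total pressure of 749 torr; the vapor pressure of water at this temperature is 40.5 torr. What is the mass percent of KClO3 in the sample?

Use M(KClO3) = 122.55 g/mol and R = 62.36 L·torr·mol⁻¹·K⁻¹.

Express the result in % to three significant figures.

P(O2) = 749 − 40.5 = 708.5 torr
n(O2) = PV/RT = (708.5 × 0.7840) / (62.36 × 307.45) = 0.02897 mol
n(KClO3) = (2/3) × 0.02897 = 0.01931 mol
m(KClO3) = 0.01931 × 122.55 = 2.366 g
%KClO3 = 2.366 / 3.44 × 100 = 68.78%

68.8 %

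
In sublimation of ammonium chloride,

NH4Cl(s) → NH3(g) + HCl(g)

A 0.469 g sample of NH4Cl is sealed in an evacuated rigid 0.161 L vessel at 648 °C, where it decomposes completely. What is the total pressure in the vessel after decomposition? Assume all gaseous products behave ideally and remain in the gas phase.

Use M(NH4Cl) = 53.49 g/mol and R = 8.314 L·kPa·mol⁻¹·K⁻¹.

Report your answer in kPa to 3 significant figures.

834 kPa

n(NH4Cl) = 0.469 / 53.49 = 0.008768 mol
n(gas produced) = (2/1) × 0.008768 = 0.01754 mol
P = nRT/V = 0.01754 × 8.314 × 921.15 / 0.161 = 834.3 kPa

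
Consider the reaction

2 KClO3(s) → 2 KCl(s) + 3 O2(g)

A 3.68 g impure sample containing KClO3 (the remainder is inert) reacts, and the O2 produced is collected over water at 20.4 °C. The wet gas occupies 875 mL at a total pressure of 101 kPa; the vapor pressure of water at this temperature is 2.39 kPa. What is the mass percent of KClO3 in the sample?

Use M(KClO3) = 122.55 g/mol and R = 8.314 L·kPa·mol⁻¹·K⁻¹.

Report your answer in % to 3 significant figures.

78.5 %

P(O2) = 101 − 2.39 = 98.61 kPa
n(O2) = PV/RT = (98.61 × 0.8750) / (8.314 × 293.55) = 0.03535 mol
n(KClO3) = (2/3) × 0.03535 = 0.02357 mol
m(KClO3) = 0.02357 × 122.55 = 2.889 g
%KClO3 = 2.889 / 3.68 × 100 = 78.51%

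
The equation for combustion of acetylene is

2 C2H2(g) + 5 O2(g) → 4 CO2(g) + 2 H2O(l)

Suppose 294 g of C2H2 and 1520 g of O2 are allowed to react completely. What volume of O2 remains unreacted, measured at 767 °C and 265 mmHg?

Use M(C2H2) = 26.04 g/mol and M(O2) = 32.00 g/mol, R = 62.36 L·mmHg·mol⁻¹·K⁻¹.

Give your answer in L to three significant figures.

4720 L

n(C2H2) = 294 / 26.04 = 11.29 mol
n(O2) = 1520 / 32.00 = 47.50 mol
For 11.29 mol C2H2, stoichiometry requires (5/2) × 11.29 = 28.22 mol O2; 47.50 mol is available, so C2H2 is limiting.
n(O2) consumed = (5/2) × 11.29 = 28.22 mol; remaining = 47.50 − 28.22 = 19.28 mol
V(O2) = nRT/P = 19.28 × 62.36 × 1040.15 / 265 = 4719 L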